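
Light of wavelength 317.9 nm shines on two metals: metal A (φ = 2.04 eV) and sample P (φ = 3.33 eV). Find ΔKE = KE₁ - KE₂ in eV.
1.2900 eV

Using KE_max = hc/λ - φ for each metal:

Photon energy: E = hc/λ = 3.9001 eV

For metal A (φ₁ = 2.04 eV):
KE₁ = E - φ₁ = 3.9001 - 2.04 = 1.8601 eV

For sample P (φ₂ = 3.33 eV):
KE₂ = E - φ₂ = 3.9001 - 3.33 = 0.5701 eV

Difference:
ΔKE = KE₁ - KE₂ = 1.8601 - 0.5701 = 1.2900 eV

Note: The difference equals the difference in work functions: 3.33 - 2.04 = 1.29 eV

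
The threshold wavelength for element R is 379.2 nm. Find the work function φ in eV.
3.27 eV

At the threshold wavelength, photon energy equals work function:
φ = hc/λ₀

Calculating:
φ = (6.626×10⁻³⁴ J·s)(3×10⁸ m/s) / (379.2×10⁻⁹ m)
φ = 3.27 eV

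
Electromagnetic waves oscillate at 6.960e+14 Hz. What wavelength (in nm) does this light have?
430.74 nm

Using the wave equation: c = fλ

Solving for wavelength:
λ = c/f = (3×10⁸ m/s) / (6.960e+14 Hz)
λ = 430.74 nm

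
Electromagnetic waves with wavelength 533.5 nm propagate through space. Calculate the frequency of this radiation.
5.6194e+14 Hz

Using the wave equation: c = fλ

Solving for frequency:
f = c/λ = (3×10⁸ m/s) / (533.5×10⁻⁹ m)
f = 5.6194e+14 Hz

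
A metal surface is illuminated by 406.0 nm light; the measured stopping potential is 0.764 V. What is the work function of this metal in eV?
2.29 eV

The stopping potential gives the maximum kinetic energy: KE_max = eV_s = 0.764 eV

From Einstein's photoelectric equation: KE_max = hc/λ - φ
Rearranging: φ = hc/λ - KE_max

Calculate photon energy:
E_photon = hc/λ = (6.626×10⁻³⁴ J·s)(3×10⁸ m/s) / (406.0×10⁻⁹ m) = 3.0538 eV

Therefore:
φ = 3.0538 - 0.764 = 2.29 eV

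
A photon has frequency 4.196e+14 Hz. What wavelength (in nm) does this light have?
714.47 nm

Using the wave equation: c = fλ

Solving for wavelength:
λ = c/f = (3×10⁸ m/s) / (4.196e+14 Hz)
λ = 714.47 nm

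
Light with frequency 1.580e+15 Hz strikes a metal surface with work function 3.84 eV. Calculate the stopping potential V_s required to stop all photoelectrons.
2.6944 V

The stopping potential V_s satisfies: eV_s = KE_max

First, find KE_max using Einstein's equation:
E_photon = hf = (6.626×10⁻³⁴ J·s)(1.580e+15 Hz) = 6.5344 eV
KE_max = E_photon - φ = 6.5344 - 3.84 = 2.6944 eV

Since eV_s = KE_max:
V_s = KE_max/e = 2.6944 V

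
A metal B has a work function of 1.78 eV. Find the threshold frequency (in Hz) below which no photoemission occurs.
4.3040e+14 Hz

The threshold frequency is when the photon energy equals the work function:
hf₀ = φ

Solving for f₀:
f₀ = φ/h = (1.78 eV × 1.602×10⁻¹⁹ J/eV) / (6.626×10⁻³⁴ J·s)
f₀ = 4.3040e+14 Hz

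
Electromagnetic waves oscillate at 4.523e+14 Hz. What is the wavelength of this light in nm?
662.82 nm

Using the wave equation: c = fλ

Solving for wavelength:
λ = c/f = (3×10⁸ m/s) / (4.523e+14 Hz)
λ = 662.82 nm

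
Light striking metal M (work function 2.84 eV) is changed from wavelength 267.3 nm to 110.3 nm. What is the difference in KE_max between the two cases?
6.6022 eV

Using Einstein's equation: KE_max = hc/λ - φ

For λ₁ = 267.3 nm:
KE₁ = hc/λ₁ - φ = 4.6384 - 2.84 = 1.7984 eV

For λ₂ = 110.3 nm:
KE₂ = hc/λ₂ - φ = 11.2406 - 2.84 = 8.4006 eV

Change in KE:
ΔKE = KE₂ - KE₁ = 8.4006 - 1.7984 = 6.6022 eV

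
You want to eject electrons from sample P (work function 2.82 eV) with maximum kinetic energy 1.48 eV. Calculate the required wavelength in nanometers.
288.34 nm

From Einstein's equation: KE_max = hc/λ - φ

Rearranging for λ:
hc/λ = KE_max + φ
λ = hc/(KE_max + φ)

Required photon energy:
E_photon = KE_max + φ = 1.48 + 2.82 = 4.30 eV

Required wavelength:
λ = hc/E_photon = (6.626×10⁻³⁴)(3×10⁸) / (4.30 × 1.602×10⁻¹⁹)
λ = 288.34 nm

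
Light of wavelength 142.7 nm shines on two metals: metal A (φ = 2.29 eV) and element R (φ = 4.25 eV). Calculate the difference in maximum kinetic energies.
1.9600 eV

Using KE_max = hc/λ - φ for each metal:

Photon energy: E = hc/λ = 8.6885 eV

For metal A (φ₁ = 2.29 eV):
KE₁ = E - φ₁ = 8.6885 - 2.29 = 6.3985 eV

For element R (φ₂ = 4.25 eV):
KE₂ = E - φ₂ = 8.6885 - 4.25 = 4.4385 eV

Difference:
ΔKE = KE₁ - KE₂ = 6.3985 - 4.4385 = 1.9600 eV

Note: The difference equals the difference in work functions: 4.25 - 2.29 = 1.96 eV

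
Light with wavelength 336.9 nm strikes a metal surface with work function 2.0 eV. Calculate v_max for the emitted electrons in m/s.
7.6878e+05 m/s

First, find the maximum kinetic energy:
E_photon = hc/λ = 3.6801 eV
KE_max = E_photon - φ = 3.6801 - 2.0 = 1.6801 eV

Convert to Joules: KE_max = 1.6801 × 1.602×10⁻¹⁹ J = 2.6919e-19 J

Then use KE = ½mv² to find velocity:
v = √(2·KE/m) = √(2 × 2.6919e-19 J / 9.109e-31 kg)
v = 7.6878e+05 m/s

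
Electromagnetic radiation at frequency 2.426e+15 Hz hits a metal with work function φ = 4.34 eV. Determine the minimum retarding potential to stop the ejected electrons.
5.6931 V

The stopping potential V_s satisfies: eV_s = KE_max

First, find KE_max using Einstein's equation:
E_photon = hf = (6.626×10⁻³⁴ J·s)(2.426e+15 Hz) = 10.0331 eV
KE_max = E_photon - φ = 10.0331 - 4.34 = 5.6931 eV

Since eV_s = KE_max:
V_s = KE_max/e = 5.6931 V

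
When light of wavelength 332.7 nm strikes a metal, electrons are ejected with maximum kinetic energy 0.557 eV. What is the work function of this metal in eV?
3.17 eV

From Einstein's photoelectric equation: KE_max = hf - φ = hc/λ - φ

Rearranging for φ:
φ = hc/λ - KE_max

Calculate photon energy:
E_photon = hc/λ = 3.7266 eV

Therefore:
φ = 3.7266 - 0.557 = 3.17 eV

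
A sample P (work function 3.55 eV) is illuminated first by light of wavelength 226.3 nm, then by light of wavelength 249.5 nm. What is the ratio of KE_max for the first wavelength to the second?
1.3589

Using Einstein's equation: KE_max = hc/λ - φ

For λ₁ = 226.3 nm:
E₁ = hc/λ₁ = 5.4788 eV
KE₁ = E₁ - φ = 5.4788 - 3.55 = 1.9288 eV

For λ₂ = 249.5 nm:
E₂ = hc/λ₂ = 4.9693 eV
KE₂ = E₂ - φ = 4.9693 - 3.55 = 1.4193 eV

Ratio: KE₁/KE₂ = 1.9288/1.4193 = 1.3589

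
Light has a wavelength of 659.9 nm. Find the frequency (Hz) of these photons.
4.5430e+14 Hz

Using the wave equation: c = fλ

Solving for frequency:
f = c/λ = (3×10⁸ m/s) / (659.9×10⁻⁹ m)
f = 4.5430e+14 Hz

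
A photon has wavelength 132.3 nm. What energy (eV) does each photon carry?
9.3714 eV

Using E = hf = hc/λ:

E = hc/λ = (6.626×10⁻³⁴ J·s)(3×10⁸ m/s) / (132.3×10⁻⁹ m)
E = 9.3714 eV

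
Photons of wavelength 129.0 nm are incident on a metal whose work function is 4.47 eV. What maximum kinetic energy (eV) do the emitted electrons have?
5.1412 eV

Using Einstein's photoelectric equation: KE_max = hf - φ = hc/λ - φ

First, calculate the photon energy:
E_photon = hc/λ = (6.626×10⁻³⁴ J·s)(3×10⁸ m/s) / (129.0×10⁻⁹ m)
E_photon = 9.6112 eV

Then, the maximum kinetic energy:
KE_max = E_photon - φ = 9.6112 eV - 4.47 eV = 5.1412 eV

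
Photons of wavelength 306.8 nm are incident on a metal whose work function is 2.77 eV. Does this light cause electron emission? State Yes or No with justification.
Yes

For photoemission, the photon energy must exceed the work function.

Photon energy: E = hc/λ = 4.0412 eV
Work function: φ = 2.77 eV

Since E_photon (4.0412 eV) > φ (2.77 eV), photoemission WILL occur.
The threshold wavelength is λ₀ = hc/φ = 447.6 nm.
Since 306.8 nm < 447.6 nm, the light has sufficient energy.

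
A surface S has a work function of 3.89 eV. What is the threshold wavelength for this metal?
318.73 nm

The threshold wavelength is when the photon energy equals the work function:
hc/λ₀ = φ

Solving for λ₀:
λ₀ = hc/φ = (6.626×10⁻³⁴ J·s)(3×10⁸ m/s) / (3.89 eV × 1.602×10⁻¹⁹ J/eV)
λ₀ = 318.73 nm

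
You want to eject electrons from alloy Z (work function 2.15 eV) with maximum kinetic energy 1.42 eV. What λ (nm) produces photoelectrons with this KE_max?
347.29 nm

From Einstein's equation: KE_max = hc/λ - φ

Rearranging for λ:
hc/λ = KE_max + φ
λ = hc/(KE_max + φ)

Required photon energy:
E_photon = KE_max + φ = 1.42 + 2.15 = 3.57 eV

Required wavelength:
λ = hc/E_photon = (6.626×10⁻³⁴)(3×10⁸) / (3.57 × 1.602×10⁻¹⁹)
λ = 347.29 nm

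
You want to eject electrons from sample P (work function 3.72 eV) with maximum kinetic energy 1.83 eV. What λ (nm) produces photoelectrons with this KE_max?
223.39 nm

From Einstein's equation: KE_max = hc/λ - φ

Rearranging for λ:
hc/λ = KE_max + φ
λ = hc/(KE_max + φ)

Required photon energy:
E_photon = KE_max + φ = 1.83 + 3.72 = 5.55 eV

Required wavelength:
λ = hc/E_photon = (6.626×10⁻³⁴)(3×10⁸) / (5.55 × 1.602×10⁻¹⁹)
λ = 223.39 nm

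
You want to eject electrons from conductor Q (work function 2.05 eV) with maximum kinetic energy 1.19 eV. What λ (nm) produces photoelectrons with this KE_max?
382.67 nm

From Einstein's equation: KE_max = hc/λ - φ

Rearranging for λ:
hc/λ = KE_max + φ
λ = hc/(KE_max + φ)

Required photon energy:
E_photon = KE_max + φ = 1.19 + 2.05 = 3.24 eV

Required wavelength:
λ = hc/E_photon = (6.626×10⁻³⁴)(3×10⁸) / (3.24 × 1.602×10⁻¹⁹)
λ = 382.67 nm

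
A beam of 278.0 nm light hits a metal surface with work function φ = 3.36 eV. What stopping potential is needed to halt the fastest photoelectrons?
1.0999 V

The stopping potential V_s satisfies: eV_s = KE_max

First, find KE_max using Einstein's equation:
E_photon = hc/λ = 4.4599 eV
KE_max = E_photon - φ = 4.4599 - 3.36 = 1.0999 eV

Since eV_s = KE_max:
V_s = KE_max/e = 1.0999 V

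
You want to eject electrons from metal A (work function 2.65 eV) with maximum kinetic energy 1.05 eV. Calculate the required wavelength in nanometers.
335.09 nm

From Einstein's equation: KE_max = hc/λ - φ

Rearranging for λ:
hc/λ = KE_max + φ
λ = hc/(KE_max + φ)

Required photon energy:
E_photon = KE_max + φ = 1.05 + 2.65 = 3.70 eV

Required wavelength:
λ = hc/E_photon = (6.626×10⁻³⁴)(3×10⁸) / (3.70 × 1.602×10⁻¹⁹)
λ = 335.09 nm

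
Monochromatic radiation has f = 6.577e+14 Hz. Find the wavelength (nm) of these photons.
455.82 nm

Using the wave equation: c = fλ

Solving for wavelength:
λ = c/f = (3×10⁸ m/s) / (6.577e+14 Hz)
λ = 455.82 nm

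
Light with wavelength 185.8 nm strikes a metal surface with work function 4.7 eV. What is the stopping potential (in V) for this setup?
1.9730 V

The stopping potential V_s satisfies: eV_s = KE_max

First, find KE_max using Einstein's equation:
E_photon = hc/λ = 6.6730 eV
KE_max = E_photon - φ = 6.6730 - 4.7 = 1.9730 eV

Since eV_s = KE_max:
V_s = KE_max/e = 1.9730 V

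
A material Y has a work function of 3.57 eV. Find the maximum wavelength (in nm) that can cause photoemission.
347.29 nm

The threshold wavelength is when the photon energy equals the work function:
hc/λ₀ = φ

Solving for λ₀:
λ₀ = hc/φ = (6.626×10⁻³⁴ J·s)(3×10⁸ m/s) / (3.57 eV × 1.602×10⁻¹⁹ J/eV)
λ₀ = 347.29 nm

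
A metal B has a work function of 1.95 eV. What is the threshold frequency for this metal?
4.7151e+14 Hz

The threshold frequency is when the photon energy equals the work function:
hf₀ = φ

Solving for f₀:
f₀ = φ/h = (1.95 eV × 1.602×10⁻¹⁹ J/eV) / (6.626×10⁻³⁴ J·s)
f₀ = 4.7151e+14 Hz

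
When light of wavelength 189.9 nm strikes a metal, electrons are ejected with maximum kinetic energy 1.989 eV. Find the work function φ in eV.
4.54 eV

From Einstein's photoelectric equation: KE_max = hf - φ = hc/λ - φ

Rearranging for φ:
φ = hc/λ - KE_max

Calculate photon energy:
E_photon = hc/λ = 6.5289 eV

Therefore:
φ = 6.5289 - 1.989 = 4.54 eV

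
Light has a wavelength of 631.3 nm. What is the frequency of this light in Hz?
4.7488e+14 Hz

Using the wave equation: c = fλ

Solving for frequency:
f = c/λ = (3×10⁸ m/s) / (631.3×10⁻⁹ m)
f = 4.7488e+14 Hz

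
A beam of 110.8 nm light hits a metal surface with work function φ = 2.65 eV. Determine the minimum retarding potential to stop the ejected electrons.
8.5399 V

The stopping potential V_s satisfies: eV_s = KE_max

First, find KE_max using Einstein's equation:
E_photon = hc/λ = 11.1899 eV
KE_max = E_photon - φ = 11.1899 - 2.65 = 8.5399 eV

Since eV_s = KE_max:
V_s = KE_max/e = 8.5399 V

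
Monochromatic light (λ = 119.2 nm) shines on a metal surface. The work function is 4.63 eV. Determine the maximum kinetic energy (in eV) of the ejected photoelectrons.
5.7714 eV

Using Einstein's photoelectric equation: KE_max = hf - φ = hc/λ - φ

First, calculate the photon energy:
E_photon = hc/λ = (6.626×10⁻³⁴ J·s)(3×10⁸ m/s) / (119.2×10⁻⁹ m)
E_photon = 10.4014 eV

Then, the maximum kinetic energy:
KE_max = E_photon - φ = 10.4014 eV - 4.63 eV = 5.7714 eV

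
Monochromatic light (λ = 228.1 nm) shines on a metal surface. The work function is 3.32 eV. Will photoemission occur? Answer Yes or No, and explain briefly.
Yes

For photoemission, the photon energy must exceed the work function.

Photon energy: E = hc/λ = 5.4355 eV
Work function: φ = 3.32 eV

Since E_photon (5.4355 eV) > φ (3.32 eV), photoemission WILL occur.
The threshold wavelength is λ₀ = hc/φ = 373.4 nm.
Since 228.1 nm < 373.4 nm, the light has sufficient energy.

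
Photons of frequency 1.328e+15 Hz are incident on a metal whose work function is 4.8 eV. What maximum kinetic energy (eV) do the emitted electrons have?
0.6922 eV

Using Einstein's photoelectric equation: KE_max = hf - φ

First, calculate the photon energy:
E_photon = hf = (6.626×10⁻³⁴ J·s)(1.328e+15 Hz)
E_photon = 5.4922 eV

Then, the maximum kinetic energy:
KE_max = E_photon - φ = 5.4922 eV - 4.8 eV = 0.6922 eV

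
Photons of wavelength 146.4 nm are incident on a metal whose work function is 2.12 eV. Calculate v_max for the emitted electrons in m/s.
1.4944e+06 m/s

First, find the maximum kinetic energy:
E_photon = hc/λ = 8.4689 eV
KE_max = E_photon - φ = 8.4689 - 2.12 = 6.3489 eV

Convert to Joules: KE_max = 6.3489 × 1.602×10⁻¹⁹ J = 1.0172e-18 J

Then use KE = ½mv² to find velocity:
v = √(2·KE/m) = √(2 × 1.0172e-18 J / 9.109e-31 kg)
v = 1.4944e+06 m/s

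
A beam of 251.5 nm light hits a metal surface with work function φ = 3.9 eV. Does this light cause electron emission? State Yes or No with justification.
Yes

For photoemission, the photon energy must exceed the work function.

Photon energy: E = hc/λ = 4.9298 eV
Work function: φ = 3.9 eV

Since E_photon (4.9298 eV) > φ (3.9 eV), photoemission WILL occur.
The threshold wavelength is λ₀ = hc/φ = 317.9 nm.
Since 251.5 nm < 317.9 nm, the light has sufficient energy.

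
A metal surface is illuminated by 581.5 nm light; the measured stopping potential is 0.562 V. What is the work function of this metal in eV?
1.57 eV

The stopping potential gives the maximum kinetic energy: KE_max = eV_s = 0.562 eV

From Einstein's photoelectric equation: KE_max = hc/λ - φ
Rearranging: φ = hc/λ - KE_max

Calculate photon energy:
E_photon = hc/λ = (6.626×10⁻³⁴ J·s)(3×10⁸ m/s) / (581.5×10⁻⁹ m) = 2.1321 eV

Therefore:
φ = 2.1321 - 0.562 = 1.57 eV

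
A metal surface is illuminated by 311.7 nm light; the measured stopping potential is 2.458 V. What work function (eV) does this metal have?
1.52 eV

The stopping potential gives the maximum kinetic energy: KE_max = eV_s = 2.458 eV

From Einstein's photoelectric equation: KE_max = hc/λ - φ
Rearranging: φ = hc/λ - KE_max

Calculate photon energy:
E_photon = hc/λ = (6.626×10⁻³⁴ J·s)(3×10⁸ m/s) / (311.7×10⁻⁹ m) = 3.9777 eV

Therefore:
φ = 3.9777 - 2.458 = 1.52 eV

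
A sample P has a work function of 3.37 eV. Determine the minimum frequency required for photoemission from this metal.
8.1486e+14 Hz

The threshold frequency is when the photon energy equals the work function:
hf₀ = φ

Solving for f₀:
f₀ = φ/h = (3.37 eV × 1.602×10⁻¹⁹ J/eV) / (6.626×10⁻³⁴ J·s)
f₀ = 8.1486e+14 Hz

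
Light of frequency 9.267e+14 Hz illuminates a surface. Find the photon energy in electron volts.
3.8325 eV

Using E = hf:

E = hf = (6.626×10⁻³⁴ J·s)(9.267e+14 Hz)
E = 3.8325 eV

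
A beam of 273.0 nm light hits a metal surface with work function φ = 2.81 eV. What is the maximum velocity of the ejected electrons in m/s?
7.8045e+05 m/s

First, find the maximum kinetic energy:
E_photon = hc/λ = 4.5415 eV
KE_max = E_photon - φ = 4.5415 - 2.81 = 1.7315 eV

Convert to Joules: KE_max = 1.7315 × 1.602×10⁻¹⁹ J = 2.7742e-19 J

Then use KE = ½mv² to find velocity:
v = √(2·KE/m) = √(2 × 2.7742e-19 J / 9.109e-31 kg)
v = 7.8045e+05 m/s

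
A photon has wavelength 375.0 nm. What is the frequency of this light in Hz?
7.9945e+14 Hz

Using the wave equation: c = fλ

Solving for frequency:
f = c/λ = (3×10⁸ m/s) / (375.0×10⁻⁹ m)
f = 7.9945e+14 Hz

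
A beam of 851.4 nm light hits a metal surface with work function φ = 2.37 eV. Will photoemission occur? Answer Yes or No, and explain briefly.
No

For photoemission, the photon energy must exceed the work function.

Photon energy: E = hc/λ = 1.4562 eV
Work function: φ = 2.37 eV

Since E_photon (1.4562 eV) < φ (2.37 eV), photoemission will NOT occur.
The threshold wavelength is λ₀ = hc/φ = 523.1 nm.
Since 851.4 nm > 523.1 nm, the photons lack sufficient energy.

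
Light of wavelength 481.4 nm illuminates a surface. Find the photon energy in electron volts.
2.5755 eV

Using E = hf = hc/λ:

E = hc/λ = (6.626×10⁻³⁴ J·s)(3×10⁸ m/s) / (481.4×10⁻⁹ m)
E = 2.5755 eV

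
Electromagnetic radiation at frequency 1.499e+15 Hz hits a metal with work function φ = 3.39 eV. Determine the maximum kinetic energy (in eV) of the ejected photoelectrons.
2.8094 eV

Using Einstein's photoelectric equation: KE_max = hf - φ

First, calculate the photon energy:
E_photon = hf = (6.626×10⁻³⁴ J·s)(1.499e+15 Hz)
E_photon = 6.1994 eV

Then, the maximum kinetic energy:
KE_max = E_photon - φ = 6.1994 eV - 3.39 eV = 2.8094 eV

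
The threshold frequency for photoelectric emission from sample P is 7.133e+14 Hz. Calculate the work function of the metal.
2.95 eV

At the threshold frequency, photon energy equals work function:
φ = hf₀

Calculating:
φ = (6.626×10⁻³⁴ J·s)(7.133e+14 Hz)
φ = 2.95 eV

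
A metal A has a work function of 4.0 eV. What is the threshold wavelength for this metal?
309.96 nm

The threshold wavelength is when the photon energy equals the work function:
hc/λ₀ = φ

Solving for λ₀:
λ₀ = hc/φ = (6.626×10⁻³⁴ J·s)(3×10⁸ m/s) / (4.0 eV × 1.602×10⁻¹⁹ J/eV)
λ₀ = 309.96 nm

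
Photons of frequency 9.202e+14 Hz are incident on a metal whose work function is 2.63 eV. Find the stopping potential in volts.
1.1756 V

The stopping potential V_s satisfies: eV_s = KE_max

First, find KE_max using Einstein's equation:
E_photon = hf = (6.626×10⁻³⁴ J·s)(9.202e+14 Hz) = 3.8056 eV
KE_max = E_photon - φ = 3.8056 - 2.63 = 1.1756 eV

Since eV_s = KE_max:
V_s = KE_max/e = 1.1756 V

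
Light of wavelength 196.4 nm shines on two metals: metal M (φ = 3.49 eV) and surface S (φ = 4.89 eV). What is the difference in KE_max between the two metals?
1.4000 eV

Using KE_max = hc/λ - φ for each metal:

Photon energy: E = hc/λ = 6.3128 eV

For metal M (φ₁ = 3.49 eV):
KE₁ = E - φ₁ = 6.3128 - 3.49 = 2.8228 eV

For surface S (φ₂ = 4.89 eV):
KE₂ = E - φ₂ = 6.3128 - 4.89 = 1.4228 eV

Difference:
ΔKE = KE₁ - KE₂ = 2.8228 - 1.4228 = 1.4000 eV

Note: The difference equals the difference in work functions: 4.89 - 3.49 = 1.40 eV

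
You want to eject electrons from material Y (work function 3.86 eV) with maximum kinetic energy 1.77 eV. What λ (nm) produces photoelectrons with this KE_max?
220.22 nm

From Einstein's equation: KE_max = hc/λ - φ

Rearranging for λ:
hc/λ = KE_max + φ
λ = hc/(KE_max + φ)

Required photon energy:
E_photon = KE_max + φ = 1.77 + 3.86 = 5.63 eV

Required wavelength:
λ = hc/E_photon = (6.626×10⁻³⁴)(3×10⁸) / (5.63 × 1.602×10⁻¹⁹)
λ = 220.22 nm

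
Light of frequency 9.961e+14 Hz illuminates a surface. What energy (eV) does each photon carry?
4.1195 eV

Using E = hf:

E = hf = (6.626×10⁻³⁴ J·s)(9.961e+14 Hz)
E = 4.1195 eV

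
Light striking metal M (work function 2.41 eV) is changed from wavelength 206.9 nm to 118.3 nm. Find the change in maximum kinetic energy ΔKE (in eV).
4.4880 eV

Using Einstein's equation: KE_max = hc/λ - φ

For λ₁ = 206.9 nm:
KE₁ = hc/λ₁ - φ = 5.9925 - 2.41 = 3.5825 eV

For λ₂ = 118.3 nm:
KE₂ = hc/λ₂ - φ = 10.4805 - 2.41 = 8.0705 eV

Change in KE:
ΔKE = KE₂ - KE₁ = 8.0705 - 3.5825 = 4.4880 eV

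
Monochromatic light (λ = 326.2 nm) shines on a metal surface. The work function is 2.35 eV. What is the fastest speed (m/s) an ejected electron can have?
7.1440e+05 m/s

First, find the maximum kinetic energy:
E_photon = hc/λ = 3.8009 eV
KE_max = E_photon - φ = 3.8009 - 2.35 = 1.4509 eV

Convert to Joules: KE_max = 1.4509 × 1.602×10⁻¹⁹ J = 2.3245e-19 J

Then use KE = ½mv² to find velocity:
v = √(2·KE/m) = √(2 × 2.3245e-19 J / 9.109e-31 kg)
v = 7.1440e+05 m/s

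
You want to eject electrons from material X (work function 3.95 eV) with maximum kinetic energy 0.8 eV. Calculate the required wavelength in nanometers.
261.02 nm

From Einstein's equation: KE_max = hc/λ - φ

Rearranging for λ:
hc/λ = KE_max + φ
λ = hc/(KE_max + φ)

Required photon energy:
E_photon = KE_max + φ = 0.8 + 3.95 = 4.75 eV

Required wavelength:
λ = hc/E_photon = (6.626×10⁻³⁴)(3×10⁸) / (4.75 × 1.602×10⁻¹⁹)
λ = 261.02 nm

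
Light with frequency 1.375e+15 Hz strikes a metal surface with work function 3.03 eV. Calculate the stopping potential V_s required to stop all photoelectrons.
2.6565 V

The stopping potential V_s satisfies: eV_s = KE_max

First, find KE_max using Einstein's equation:
E_photon = hf = (6.626×10⁻³⁴ J·s)(1.375e+15 Hz) = 5.6865 eV
KE_max = E_photon - φ = 5.6865 - 3.03 = 2.6565 eV

Since eV_s = KE_max:
V_s = KE_max/e = 2.6565 V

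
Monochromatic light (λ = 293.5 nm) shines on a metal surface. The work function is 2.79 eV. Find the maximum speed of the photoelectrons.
7.1031e+05 m/s

First, find the maximum kinetic energy:
E_photon = hc/λ = 4.2243 eV
KE_max = E_photon - φ = 4.2243 - 2.79 = 1.4343 eV

Convert to Joules: KE_max = 1.4343 × 1.602×10⁻¹⁹ J = 2.2981e-19 J

Then use KE = ½mv² to find velocity:
v = √(2·KE/m) = √(2 × 2.2981e-19 J / 9.109e-31 kg)
v = 7.1031e+05 m/s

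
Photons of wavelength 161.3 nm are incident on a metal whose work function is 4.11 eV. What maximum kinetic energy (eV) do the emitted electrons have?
3.5766 eV

Using Einstein's photoelectric equation: KE_max = hf - φ = hc/λ - φ

First, calculate the photon energy:
E_photon = hc/λ = (6.626×10⁻³⁴ J·s)(3×10⁸ m/s) / (161.3×10⁻⁹ m)
E_photon = 7.6866 eV

Then, the maximum kinetic energy:
KE_max = E_photon - φ = 7.6866 eV - 4.11 eV = 3.5766 eV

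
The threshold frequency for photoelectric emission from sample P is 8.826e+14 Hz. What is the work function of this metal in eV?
3.65 eV

At the threshold frequency, photon energy equals work function:
φ = hf₀

Calculating:
φ = (6.626×10⁻³⁴ J·s)(8.826e+14 Hz)
φ = 3.65 eV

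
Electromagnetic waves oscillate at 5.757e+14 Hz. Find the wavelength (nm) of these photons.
520.74 nm

Using the wave equation: c = fλ

Solving for wavelength:
λ = c/f = (3×10⁸ m/s) / (5.757e+14 Hz)
λ = 520.74 nm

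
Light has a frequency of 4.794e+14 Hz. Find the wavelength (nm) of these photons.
625.35 nm

Using the wave equation: c = fλ

Solving for wavelength:
λ = c/f = (3×10⁸ m/s) / (4.794e+14 Hz)
λ = 625.35 nm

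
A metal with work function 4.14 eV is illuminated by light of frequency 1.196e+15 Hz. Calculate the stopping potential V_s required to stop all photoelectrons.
0.8063 V

The stopping potential V_s satisfies: eV_s = KE_max

First, find KE_max using Einstein's equation:
E_photon = hf = (6.626×10⁻³⁴ J·s)(1.196e+15 Hz) = 4.9463 eV
KE_max = E_photon - φ = 4.9463 - 4.14 = 0.8063 eV

Since eV_s = KE_max:
V_s = KE_max/e = 0.8063 V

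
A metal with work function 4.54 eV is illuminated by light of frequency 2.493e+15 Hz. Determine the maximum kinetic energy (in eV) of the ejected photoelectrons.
5.7702 eV

Using Einstein's photoelectric equation: KE_max = hf - φ

First, calculate the photon energy:
E_photon = hf = (6.626×10⁻³⁴ J·s)(2.493e+15 Hz)
E_photon = 10.3102 eV

Then, the maximum kinetic energy:
KE_max = E_photon - φ = 10.3102 eV - 4.54 eV = 5.7702 eV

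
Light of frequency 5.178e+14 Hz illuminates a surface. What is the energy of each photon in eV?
2.1414 eV

Using E = hf:

E = hf = (6.626×10⁻³⁴ J·s)(5.178e+14 Hz)
E = 2.1414 eV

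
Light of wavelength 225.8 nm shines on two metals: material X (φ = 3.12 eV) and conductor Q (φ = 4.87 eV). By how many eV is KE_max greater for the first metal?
1.7500 eV

Using KE_max = hc/λ - φ for each metal:

Photon energy: E = hc/λ = 5.4909 eV

For material X (φ₁ = 3.12 eV):
KE₁ = E - φ₁ = 5.4909 - 3.12 = 2.3709 eV

For conductor Q (φ₂ = 4.87 eV):
KE₂ = E - φ₂ = 5.4909 - 4.87 = 0.6209 eV

Difference:
ΔKE = KE₁ - KE₂ = 2.3709 - 0.6209 = 1.7500 eV

Note: The difference equals the difference in work functions: 4.87 - 3.12 = 1.75 eV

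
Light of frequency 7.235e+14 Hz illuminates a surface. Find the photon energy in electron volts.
2.9922 eV

Using E = hf:

E = hf = (6.626×10⁻³⁴ J·s)(7.235e+14 Hz)
E = 2.9922 eV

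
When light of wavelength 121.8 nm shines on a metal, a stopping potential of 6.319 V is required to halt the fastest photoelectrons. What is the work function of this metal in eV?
3.86 eV

The stopping potential gives the maximum kinetic energy: KE_max = eV_s = 6.319 eV

From Einstein's photoelectric equation: KE_max = hc/λ - φ
Rearranging: φ = hc/λ - KE_max

Calculate photon energy:
E_photon = hc/λ = (6.626×10⁻³⁴ J·s)(3×10⁸ m/s) / (121.8×10⁻⁹ m) = 10.1793 eV

Therefore:
φ = 10.1793 - 6.319 = 3.86 eV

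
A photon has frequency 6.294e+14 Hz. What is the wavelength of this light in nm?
476.31 nm

Using the wave equation: c = fλ

Solving for wavelength:
λ = c/f = (3×10⁸ m/s) / (6.294e+14 Hz)
λ = 476.31 nm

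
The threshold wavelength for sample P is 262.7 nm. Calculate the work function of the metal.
4.72 eV

At the threshold wavelength, photon energy equals work function:
φ = hc/λ₀

Calculating:
φ = (6.626×10⁻³⁴ J·s)(3×10⁸ m/s) / (262.7×10⁻⁹ m)
φ = 4.72 eV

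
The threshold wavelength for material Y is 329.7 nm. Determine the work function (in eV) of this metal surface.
3.76 eV

At the threshold wavelength, photon energy equals work function:
φ = hc/λ₀

Calculating:
φ = (6.626×10⁻³⁴ J·s)(3×10⁸ m/s) / (329.7×10⁻⁹ m)
φ = 3.76 eV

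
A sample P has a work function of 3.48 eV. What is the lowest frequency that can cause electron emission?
8.4146e+14 Hz

The threshold frequency is when the photon energy equals the work function:
hf₀ = φ

Solving for f₀:
f₀ = φ/h = (3.48 eV × 1.602×10⁻¹⁹ J/eV) / (6.626×10⁻³⁴ J·s)
f₀ = 8.4146e+14 Hz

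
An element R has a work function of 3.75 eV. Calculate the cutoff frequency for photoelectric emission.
9.0675e+14 Hz

The threshold frequency is when the photon energy equals the work function:
hf₀ = φ

Solving for f₀:
f₀ = φ/h = (3.75 eV × 1.602×10⁻¹⁹ J/eV) / (6.626×10⁻³⁴ J·s)
f₀ = 9.0675e+14 Hz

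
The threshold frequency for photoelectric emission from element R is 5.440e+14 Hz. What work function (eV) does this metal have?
2.25 eV

At the threshold frequency, photon energy equals work function:
φ = hf₀

Calculating:
φ = (6.626×10⁻³⁴ J·s)(5.440e+14 Hz)
φ = 2.25 eV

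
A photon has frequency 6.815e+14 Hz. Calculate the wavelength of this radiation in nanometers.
439.90 nm

Using the wave equation: c = fλ

Solving for wavelength:
λ = c/f = (3×10⁸ m/s) / (6.815e+14 Hz)
λ = 439.90 nm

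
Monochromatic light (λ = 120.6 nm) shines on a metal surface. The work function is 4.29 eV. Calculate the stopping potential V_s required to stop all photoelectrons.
5.9906 V

The stopping potential V_s satisfies: eV_s = KE_max

First, find KE_max using Einstein's equation:
E_photon = hc/λ = 10.2806 eV
KE_max = E_photon - φ = 10.2806 - 4.29 = 5.9906 eV

Since eV_s = KE_max:
V_s = KE_max/e = 5.9906 V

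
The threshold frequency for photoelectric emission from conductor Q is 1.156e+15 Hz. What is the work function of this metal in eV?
4.78 eV

At the threshold frequency, photon energy equals work function:
φ = hf₀

Calculating:
φ = (6.626×10⁻³⁴ J·s)(1.156e+15 Hz)
φ = 4.78 eV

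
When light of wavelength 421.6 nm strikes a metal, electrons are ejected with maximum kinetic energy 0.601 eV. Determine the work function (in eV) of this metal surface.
2.34 eV

From Einstein's photoelectric equation: KE_max = hf - φ = hc/λ - φ

Rearranging for φ:
φ = hc/λ - KE_max

Calculate photon energy:
E_photon = hc/λ = 2.9408 eV

Therefore:
φ = 2.9408 - 0.601 = 2.34 eV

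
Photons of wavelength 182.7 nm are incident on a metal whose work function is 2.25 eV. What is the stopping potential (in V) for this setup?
4.5362 V

The stopping potential V_s satisfies: eV_s = KE_max

First, find KE_max using Einstein's equation:
E_photon = hc/λ = 6.7862 eV
KE_max = E_photon - φ = 6.7862 - 2.25 = 4.5362 eV

Since eV_s = KE_max:
V_s = KE_max/e = 4.5362 V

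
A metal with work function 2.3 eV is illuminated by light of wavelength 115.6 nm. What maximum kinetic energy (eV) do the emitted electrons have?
8.4253 eV

Using Einstein's photoelectric equation: KE_max = hf - φ = hc/λ - φ

First, calculate the photon energy:
E_photon = hc/λ = (6.626×10⁻³⁴ J·s)(3×10⁸ m/s) / (115.6×10⁻⁹ m)
E_photon = 10.7253 eV

Then, the maximum kinetic energy:
KE_max = E_photon - φ = 10.7253 eV - 2.3 eV = 8.4253 eV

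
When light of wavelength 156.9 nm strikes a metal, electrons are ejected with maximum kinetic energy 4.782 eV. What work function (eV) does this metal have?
3.12 eV

From Einstein's photoelectric equation: KE_max = hf - φ = hc/λ - φ

Rearranging for φ:
φ = hc/λ - KE_max

Calculate photon energy:
E_photon = hc/λ = 7.9021 eV

Therefore:
φ = 7.9021 - 4.782 = 3.12 eV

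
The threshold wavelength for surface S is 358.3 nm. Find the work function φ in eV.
3.46 eV

At the threshold wavelength, photon energy equals work function:
φ = hc/λ₀

Calculating:
φ = (6.626×10⁻³⁴ J·s)(3×10⁸ m/s) / (358.3×10⁻⁹ m)
φ = 3.46 eV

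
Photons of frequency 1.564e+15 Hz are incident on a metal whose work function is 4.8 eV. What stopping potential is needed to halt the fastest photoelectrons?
1.6682 V

The stopping potential V_s satisfies: eV_s = KE_max

First, find KE_max using Einstein's equation:
E_photon = hf = (6.626×10⁻³⁴ J·s)(1.564e+15 Hz) = 6.4682 eV
KE_max = E_photon - φ = 6.4682 - 4.8 = 1.6682 eV

Since eV_s = KE_max:
V_s = KE_max/e = 1.6682 V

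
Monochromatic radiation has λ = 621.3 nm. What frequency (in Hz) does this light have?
4.8252e+14 Hz

Using the wave equation: c = fλ

Solving for frequency:
f = c/λ = (3×10⁸ m/s) / (621.3×10⁻⁹ m)
f = 4.8252e+14 Hz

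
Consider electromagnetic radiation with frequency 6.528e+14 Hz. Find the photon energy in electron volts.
2.6998 eV

Using E = hf:

E = hf = (6.626×10⁻³⁴ J·s)(6.528e+14 Hz)
E = 2.6998 eV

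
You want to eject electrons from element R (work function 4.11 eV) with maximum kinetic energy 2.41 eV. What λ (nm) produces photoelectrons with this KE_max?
190.16 nm

From Einstein's equation: KE_max = hc/λ - φ

Rearranging for λ:
hc/λ = KE_max + φ
λ = hc/(KE_max + φ)

Required photon energy:
E_photon = KE_max + φ = 2.41 + 4.11 = 6.52 eV

Required wavelength:
λ = hc/E_photon = (6.626×10⁻³⁴)(3×10⁸) / (6.52 × 1.602×10⁻¹⁹)
λ = 190.16 nm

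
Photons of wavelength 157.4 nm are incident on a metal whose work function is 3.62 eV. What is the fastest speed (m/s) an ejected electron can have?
1.2237e+06 m/s

First, find the maximum kinetic energy:
E_photon = hc/λ = 7.8770 eV
KE_max = E_photon - φ = 7.8770 - 3.62 = 4.2570 eV

Convert to Joules: KE_max = 4.2570 × 1.602×10⁻¹⁹ J = 6.8205e-19 J

Then use KE = ½mv² to find velocity:
v = √(2·KE/m) = √(2 × 6.8205e-19 J / 9.109e-31 kg)
v = 1.2237e+06 m/s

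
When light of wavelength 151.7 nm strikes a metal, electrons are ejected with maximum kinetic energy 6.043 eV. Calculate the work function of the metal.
2.13 eV

From Einstein's photoelectric equation: KE_max = hf - φ = hc/λ - φ

Rearranging for φ:
φ = hc/λ - KE_max

Calculate photon energy:
E_photon = hc/λ = 8.1730 eV

Therefore:
φ = 8.1730 - 6.043 = 2.13 eV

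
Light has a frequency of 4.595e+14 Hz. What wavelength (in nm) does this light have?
652.43 nm

Using the wave equation: c = fλ

Solving for wavelength:
λ = c/f = (3×10⁸ m/s) / (4.595e+14 Hz)
λ = 652.43 nm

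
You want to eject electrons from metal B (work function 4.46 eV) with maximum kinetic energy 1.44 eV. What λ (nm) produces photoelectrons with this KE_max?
210.14 nm

From Einstein's equation: KE_max = hc/λ - φ

Rearranging for λ:
hc/λ = KE_max + φ
λ = hc/(KE_max + φ)

Required photon energy:
E_photon = KE_max + φ = 1.44 + 4.46 = 5.90 eV

Required wavelength:
λ = hc/E_photon = (6.626×10⁻³⁴)(3×10⁸) / (5.90 × 1.602×10⁻¹⁹)
λ = 210.14 nm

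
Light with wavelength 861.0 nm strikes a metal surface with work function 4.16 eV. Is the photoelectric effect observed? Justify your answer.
No

For photoemission, the photon energy must exceed the work function.

Photon energy: E = hc/λ = 1.4400 eV
Work function: φ = 4.16 eV

Since E_photon (1.4400 eV) < φ (4.16 eV), photoemission will NOT occur.
The threshold wavelength is λ₀ = hc/φ = 298.0 nm.
Since 861.0 nm > 298.0 nm, the photons lack sufficient energy.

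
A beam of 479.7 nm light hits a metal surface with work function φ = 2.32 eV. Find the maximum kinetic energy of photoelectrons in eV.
0.2646 eV

Using Einstein's photoelectric equation: KE_max = hf - φ = hc/λ - φ

First, calculate the photon energy:
E_photon = hc/λ = (6.626×10⁻³⁴ J·s)(3×10⁸ m/s) / (479.7×10⁻⁹ m)
E_photon = 2.5846 eV

Then, the maximum kinetic energy:
KE_max = E_photon - φ = 2.5846 eV - 2.32 eV = 0.2646 eV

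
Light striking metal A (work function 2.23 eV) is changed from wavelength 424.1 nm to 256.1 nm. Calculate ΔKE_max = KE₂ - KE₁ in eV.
1.9178 eV

Using Einstein's equation: KE_max = hc/λ - φ

For λ₁ = 424.1 nm:
KE₁ = hc/λ₁ - φ = 2.9235 - 2.23 = 0.6935 eV

For λ₂ = 256.1 nm:
KE₂ = hc/λ₂ - φ = 4.8412 - 2.23 = 2.6112 eV

Change in KE:
ΔKE = KE₂ - KE₁ = 2.6112 - 0.6935 = 1.9178 eV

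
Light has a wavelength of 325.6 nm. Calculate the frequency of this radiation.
9.2074e+14 Hz

Using the wave equation: c = fλ

Solving for frequency:
f = c/λ = (3×10⁸ m/s) / (325.6×10⁻⁹ m)
f = 9.2074e+14 Hz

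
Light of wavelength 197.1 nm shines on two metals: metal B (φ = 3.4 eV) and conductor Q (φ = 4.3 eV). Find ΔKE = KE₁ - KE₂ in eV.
0.9000 eV

Using KE_max = hc/λ - φ for each metal:

Photon energy: E = hc/λ = 6.2904 eV

For metal B (φ₁ = 3.4 eV):
KE₁ = E - φ₁ = 6.2904 - 3.4 = 2.8904 eV

For conductor Q (φ₂ = 4.3 eV):
KE₂ = E - φ₂ = 6.2904 - 4.3 = 1.9904 eV

Difference:
ΔKE = KE₁ - KE₂ = 2.8904 - 1.9904 = 0.9000 eV

Note: The difference equals the difference in work functions: 4.3 - 3.4 = 0.90 eV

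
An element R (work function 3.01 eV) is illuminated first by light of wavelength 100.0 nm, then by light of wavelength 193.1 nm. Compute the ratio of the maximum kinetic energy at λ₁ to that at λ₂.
2.7526

Using Einstein's equation: KE_max = hc/λ - φ

For λ₁ = 100.0 nm:
E₁ = hc/λ₁ = 12.3984 eV
KE₁ = E₁ - φ = 12.3984 - 3.01 = 9.3884 eV

For λ₂ = 193.1 nm:
E₂ = hc/λ₂ = 6.4207 eV
KE₂ = E₂ - φ = 6.4207 - 3.01 = 3.4107 eV

Ratio: KE₁/KE₂ = 9.3884/3.4107 = 2.7526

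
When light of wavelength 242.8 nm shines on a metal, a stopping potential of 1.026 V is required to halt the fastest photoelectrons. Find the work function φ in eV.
4.08 eV

The stopping potential gives the maximum kinetic energy: KE_max = eV_s = 1.026 eV

From Einstein's photoelectric equation: KE_max = hc/λ - φ
Rearranging: φ = hc/λ - KE_max

Calculate photon energy:
E_photon = hc/λ = (6.626×10⁻³⁴ J·s)(3×10⁸ m/s) / (242.8×10⁻⁹ m) = 5.1064 eV

Therefore:
φ = 5.1064 - 1.026 = 4.08 eV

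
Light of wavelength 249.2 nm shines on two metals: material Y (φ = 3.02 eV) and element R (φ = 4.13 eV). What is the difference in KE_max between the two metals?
1.1100 eV

Using KE_max = hc/λ - φ for each metal:

Photon energy: E = hc/λ = 4.9753 eV

For material Y (φ₁ = 3.02 eV):
KE₁ = E - φ₁ = 4.9753 - 3.02 = 1.9553 eV

For element R (φ₂ = 4.13 eV):
KE₂ = E - φ₂ = 4.9753 - 4.13 = 0.8453 eV

Difference:
ΔKE = KE₁ - KE₂ = 1.9553 - 0.8453 = 1.1100 eV

Note: The difference equals the difference in work functions: 4.13 - 3.02 = 1.11 eV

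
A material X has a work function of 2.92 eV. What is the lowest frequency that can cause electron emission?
7.0605e+14 Hz

The threshold frequency is when the photon energy equals the work function:
hf₀ = φ

Solving for f₀:
f₀ = φ/h = (2.92 eV × 1.602×10⁻¹⁹ J/eV) / (6.626×10⁻³⁴ J·s)
f₀ = 7.0605e+14 Hz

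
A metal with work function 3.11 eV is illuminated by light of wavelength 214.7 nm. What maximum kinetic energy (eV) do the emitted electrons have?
2.6648 eV

Using Einstein's photoelectric equation: KE_max = hf - φ = hc/λ - φ

First, calculate the photon energy:
E_photon = hc/λ = (6.626×10⁻³⁴ J·s)(3×10⁸ m/s) / (214.7×10⁻⁹ m)
E_photon = 5.7748 eV

Then, the maximum kinetic energy:
KE_max = E_photon - φ = 5.7748 eV - 3.11 eV = 2.6648 eV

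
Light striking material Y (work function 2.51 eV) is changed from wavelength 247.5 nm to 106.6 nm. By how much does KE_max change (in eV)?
6.6213 eV

Using Einstein's equation: KE_max = hc/λ - φ

For λ₁ = 247.5 nm:
KE₁ = hc/λ₁ - φ = 5.0095 - 2.51 = 2.4995 eV

For λ₂ = 106.6 nm:
KE₂ = hc/λ₂ - φ = 11.6308 - 2.51 = 9.1208 eV

Change in KE:
ΔKE = KE₂ - KE₁ = 9.1208 - 2.4995 = 6.6213 eV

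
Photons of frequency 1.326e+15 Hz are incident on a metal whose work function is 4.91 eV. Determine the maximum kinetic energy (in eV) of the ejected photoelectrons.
0.5739 eV

Using Einstein's photoelectric equation: KE_max = hf - φ

First, calculate the photon energy:
E_photon = hf = (6.626×10⁻³⁴ J·s)(1.326e+15 Hz)
E_photon = 5.4839 eV

Then, the maximum kinetic energy:
KE_max = E_photon - φ = 5.4839 eV - 4.91 eV = 0.5739 eV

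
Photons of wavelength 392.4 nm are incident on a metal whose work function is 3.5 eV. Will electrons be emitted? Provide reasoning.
No

For photoemission, the photon energy must exceed the work function.

Photon energy: E = hc/λ = 3.1596 eV
Work function: φ = 3.5 eV

Since E_photon (3.1596 eV) < φ (3.5 eV), photoemission will NOT occur.
The threshold wavelength is λ₀ = hc/φ = 354.2 nm.
Since 392.4 nm > 354.2 nm, the photons lack sufficient energy.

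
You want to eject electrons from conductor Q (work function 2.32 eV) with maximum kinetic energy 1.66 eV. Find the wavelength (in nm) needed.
311.52 nm

From Einstein's equation: KE_max = hc/λ - φ

Rearranging for λ:
hc/λ = KE_max + φ
λ = hc/(KE_max + φ)

Required photon energy:
E_photon = KE_max + φ = 1.66 + 2.32 = 3.98 eV

Required wavelength:
λ = hc/E_photon = (6.626×10⁻³⁴)(3×10⁸) / (3.98 × 1.602×10⁻¹⁹)
λ = 311.52 nm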